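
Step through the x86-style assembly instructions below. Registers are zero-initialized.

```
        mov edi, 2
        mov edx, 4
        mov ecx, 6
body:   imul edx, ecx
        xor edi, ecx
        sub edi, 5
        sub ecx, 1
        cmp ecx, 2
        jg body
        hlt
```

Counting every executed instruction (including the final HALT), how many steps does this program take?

28

after mov edi, 2: edi=2
after mov edx, 4: edx=4
after mov ecx, 6: ecx=6
after imul edx, ecx: edx=4*6=24
after xor edi, ecx: edi=2^6=4
after sub edi, 5: edi=4-5=-1
after sub ecx, 1: ecx=6-1=5
cmp ecx, 2  (cmp 5,2)
jg body: taken
after imul edx, ecx: edx=24*5=120
after xor edi, ecx: edi=(-1)^5=-6
after sub edi, 5: edi=(-6)-5=-11
after sub ecx, 1: ecx=5-1=4
cmp ecx, 2  (cmp 4,2)
jg body: taken
after imul edx, ecx: edx=120*4=480
after xor edi, ecx: edi=(-11)^4=-15
after sub edi, 5: edi=(-15)-5=-20
after sub ecx, 1: ecx=4-1=3
cmp ecx, 2  (cmp 3,2)
jg body: taken
after imul edx, ecx: edx=480*3=1440
after xor edi, ecx: edi=(-20)^3=-17
after sub edi, 5: edi=(-17)-5=-22
after sub ecx, 1: ecx=3-1=2
cmp ecx, 2  (cmp 2,2)
jg body: not taken
halt.
Total executed instructions: 28.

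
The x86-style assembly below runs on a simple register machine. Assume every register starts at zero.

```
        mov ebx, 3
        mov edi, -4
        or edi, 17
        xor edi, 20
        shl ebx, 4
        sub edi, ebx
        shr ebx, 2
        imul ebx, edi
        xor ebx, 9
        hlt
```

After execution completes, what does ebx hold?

mov ebx, 3 → ebx=3
mov edi, -4 → edi=-4
or edi, 17 → edi=(-4)|17=-3
xor edi, 20 → edi=(-3)^20=-23
shl ebx, 4 → ebx=3<<4=48
sub edi, ebx → edi=(-23)-48=-71
shr ebx, 2 → ebx=48>>2=12
imul ebx, edi → ebx=12*(-71)=-852
xor ebx, 9 → ebx=(-852)^9=-859
halt.

-859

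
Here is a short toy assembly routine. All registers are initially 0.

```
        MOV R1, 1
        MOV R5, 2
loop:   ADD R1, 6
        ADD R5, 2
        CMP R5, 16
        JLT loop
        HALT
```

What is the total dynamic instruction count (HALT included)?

R1=1
R5=2
R1=1+6=7
R5=2+2=4
CMP R5, 16  (cmp 4,16)
JLT loop: taken
R1=7+6=13
R5=4+2=6
CMP R5, 16  (cmp 6,16)
JLT loop: taken
R1=13+6=19
R5=6+2=8
CMP R5, 16  (cmp 8,16)
JLT loop: taken
R1=19+6=25
R5=8+2=10
CMP R5, 16  (cmp 10,16)
JLT loop: taken
R1=25+6=31
R5=10+2=12
CMP R5, 16  (cmp 12,16)
JLT loop: taken
R1=31+6=37
R5=12+2=14
CMP R5, 16  (cmp 14,16)
JLT loop: taken
R1=37+6=43
R5=14+2=16
CMP R5, 16  (cmp 16,16)
JLT loop: not taken
halt.
Total executed instructions: 31.

31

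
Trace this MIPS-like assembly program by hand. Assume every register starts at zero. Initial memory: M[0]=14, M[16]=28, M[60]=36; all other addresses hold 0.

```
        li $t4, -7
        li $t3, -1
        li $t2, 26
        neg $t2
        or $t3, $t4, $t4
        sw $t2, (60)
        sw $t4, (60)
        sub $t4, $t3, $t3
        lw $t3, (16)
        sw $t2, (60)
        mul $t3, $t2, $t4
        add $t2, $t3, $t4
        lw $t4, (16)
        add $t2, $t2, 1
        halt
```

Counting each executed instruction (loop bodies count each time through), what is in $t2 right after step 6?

-26

after li $t4, -7: $t4=-7
after li $t3, -1: $t3=-1
after li $t2, 26: $t2=26
after neg $t2: $t2=-(26)=-26
after or $t3, $t4, $t4: $t3=(-7)|(-7)=-7
sw $t2, (60) → M[60]=-26
After step 6: $t2 = -26.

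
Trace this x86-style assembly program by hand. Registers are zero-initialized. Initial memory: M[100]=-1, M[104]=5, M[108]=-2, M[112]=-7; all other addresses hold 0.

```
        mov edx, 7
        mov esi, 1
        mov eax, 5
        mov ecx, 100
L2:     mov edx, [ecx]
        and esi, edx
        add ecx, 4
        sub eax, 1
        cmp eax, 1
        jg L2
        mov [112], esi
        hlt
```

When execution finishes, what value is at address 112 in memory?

0

edx=7
esi=1
eax=5
ecx=100
edx=M[100]=-1
esi=1&(-1)=1
ecx=100+4=104
eax=5-1=4
cmp eax, 1  (cmp 4,1)
jg L2: taken
edx=M[104]=5
esi=1&5=1
ecx=104+4=108
eax=4-1=3
cmp eax, 1  (cmp 3,1)
jg L2: taken
edx=M[108]=-2
esi=1&(-2)=0
ecx=108+4=112
eax=3-1=2
cmp eax, 1  (cmp 2,1)
jg L2: taken
edx=M[112]=-7
esi=0&(-7)=0
ecx=112+4=116
eax=2-1=1
cmp eax, 1  (cmp 1,1)
jg L2: not taken
mov [112], esi → M[112]=0
halt.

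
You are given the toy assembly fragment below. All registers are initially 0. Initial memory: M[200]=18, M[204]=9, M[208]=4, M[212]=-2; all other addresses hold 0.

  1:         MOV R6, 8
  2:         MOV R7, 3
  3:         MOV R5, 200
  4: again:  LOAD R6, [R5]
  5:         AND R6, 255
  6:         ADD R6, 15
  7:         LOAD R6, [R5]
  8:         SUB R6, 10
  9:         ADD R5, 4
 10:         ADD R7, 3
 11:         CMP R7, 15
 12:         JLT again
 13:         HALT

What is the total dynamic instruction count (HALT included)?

after MOV R6, 8: R6=8
after MOV R7, 3: R7=3
after MOV R5, 200: R5=200
after LOAD R6, [R5]: R6=M[200]=18
after AND R6, 255: R6=18&255=18
after ADD R6, 15: R6=18+15=33
after LOAD R6, [R5]: R6=M[200]=18
after SUB R6, 10: R6=18-10=8
after ADD R5, 4: R5=200+4=204
after ADD R7, 3: R7=3+3=6
CMP R7, 15  (cmp 6,15)
JLT again: taken
after LOAD R6, [R5]: R6=M[204]=9
after AND R6, 255: R6=9&255=9
after ADD R6, 15: R6=9+15=24
after LOAD R6, [R5]: R6=M[204]=9
after SUB R6, 10: R6=9-10=-1
after ADD R5, 4: R5=204+4=208
after ADD R7, 3: R7=6+3=9
CMP R7, 15  (cmp 9,15)
JLT again: taken
after LOAD R6, [R5]: R6=M[208]=4
after AND R6, 255: R6=4&255=4
after ADD R6, 15: R6=4+15=19
after LOAD R6, [R5]: R6=M[208]=4
after SUB R6, 10: R6=4-10=-6
after ADD R5, 4: R5=208+4=212
after ADD R7, 3: R7=9+3=12
CMP R7, 15  (cmp 12,15)
JLT again: taken
after LOAD R6, [R5]: R6=M[212]=-2
after AND R6, 255: R6=(-2)&255=254
after ADD R6, 15: R6=254+15=269
after LOAD R6, [R5]: R6=M[212]=-2
after SUB R6, 10: R6=(-2)-10=-12
after ADD R5, 4: R5=212+4=216
after ADD R7, 3: R7=12+3=15
CMP R7, 15  (cmp 15,15)
JLT again: not taken
halt.
Total executed instructions: 40.

40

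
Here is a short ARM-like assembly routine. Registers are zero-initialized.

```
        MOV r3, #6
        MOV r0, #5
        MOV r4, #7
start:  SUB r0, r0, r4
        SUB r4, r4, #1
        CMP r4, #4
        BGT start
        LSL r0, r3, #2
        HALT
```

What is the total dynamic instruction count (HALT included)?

r3=6
r0=5
r4=7
r0=5-7=-2
r4=7-1=6
CMP r4, #4  (cmp 6,4)
BGT start: taken
r0=(-2)-6=-8
r4=6-1=5
CMP r4, #4  (cmp 5,4)
BGT start: taken
r0=(-8)-5=-13
r4=5-1=4
CMP r4, #4  (cmp 4,4)
BGT start: not taken
r0=6<<2=24
halt.
Total executed instructions: 17.

17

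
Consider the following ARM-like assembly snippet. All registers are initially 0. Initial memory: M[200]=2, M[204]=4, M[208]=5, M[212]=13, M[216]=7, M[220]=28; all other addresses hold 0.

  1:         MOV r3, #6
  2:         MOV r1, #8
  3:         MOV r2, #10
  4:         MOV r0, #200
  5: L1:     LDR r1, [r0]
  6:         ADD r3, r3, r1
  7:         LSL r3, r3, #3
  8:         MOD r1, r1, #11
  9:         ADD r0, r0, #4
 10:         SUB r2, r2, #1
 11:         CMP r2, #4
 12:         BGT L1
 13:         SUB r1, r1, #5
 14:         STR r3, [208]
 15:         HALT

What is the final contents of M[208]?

2256032

MOV r3, #6 → r3=6
MOV r1, #8 → r1=8
MOV r2, #10 → r2=10
MOV r0, #200 → r0=200
LDR r1, [r0] → r1=M[200]=2
ADD r3, r3, r1 → r3=6+2=8
LSL r3, r3, #3 → r3=8<<3=64
MOD r1, r1, #11 → r1=2%11=2
ADD r0, r0, #4 → r0=200+4=204
SUB r2, r2, #1 → r2=10-1=9
CMP r2, #4  (cmp 9,4)
BGT L1: taken
LDR r1, [r0] → r1=M[204]=4
ADD r3, r3, r1 → r3=64+4=68
LSL r3, r3, #3 → r3=68<<3=544
MOD r1, r1, #11 → r1=4%11=4
ADD r0, r0, #4 → r0=204+4=208
SUB r2, r2, #1 → r2=9-1=8
CMP r2, #4  (cmp 8,4)
BGT L1: taken
LDR r1, [r0] → r1=M[208]=5
ADD r3, r3, r1 → r3=544+5=549
LSL r3, r3, #3 → r3=549<<3=4392
MOD r1, r1, #11 → r1=5%11=5
ADD r0, r0, #4 → r0=208+4=212
SUB r2, r2, #1 → r2=8-1=7
CMP r2, #4  (cmp 7,4)
BGT L1: taken
LDR r1, [r0] → r1=M[212]=13
ADD r3, r3, r1 → r3=4392+13=4405
LSL r3, r3, #3 → r3=4405<<3=35240
MOD r1, r1, #11 → r1=13%11=2
ADD r0, r0, #4 → r0=212+4=216
SUB r2, r2, #1 → r2=7-1=6
CMP r2, #4  (cmp 6,4)
BGT L1: taken
LDR r1, [r0] → r1=M[216]=7
ADD r3, r3, r1 → r3=35240+7=35247
LSL r3, r3, #3 → r3=35247<<3=281976
MOD r1, r1, #11 → r1=7%11=7
ADD r0, r0, #4 → r0=216+4=220
SUB r2, r2, #1 → r2=6-1=5
CMP r2, #4  (cmp 5,4)
BGT L1: taken
LDR r1, [r0] → r1=M[220]=28
ADD r3, r3, r1 → r3=281976+28=282004
LSL r3, r3, #3 → r3=282004<<3=2256032
MOD r1, r1, #11 → r1=28%11=6
ADD r0, r0, #4 → r0=220+4=224
SUB r2, r2, #1 → r2=5-1=4
CMP r2, #4  (cmp 4,4)
BGT L1: not taken
SUB r1, r1, #5 → r1=6-5=1
STR r3, [208] → M[208]=2256032
halt.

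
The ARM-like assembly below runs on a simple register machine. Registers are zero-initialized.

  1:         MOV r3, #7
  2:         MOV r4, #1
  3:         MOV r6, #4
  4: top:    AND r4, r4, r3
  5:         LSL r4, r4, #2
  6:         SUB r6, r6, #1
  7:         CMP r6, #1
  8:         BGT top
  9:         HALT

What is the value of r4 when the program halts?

MOV r3, #7 → r3=7
MOV r4, #1 → r4=1
MOV r6, #4 → r6=4
AND r4, r4, r3 → r4=1&7=1
LSL r4, r4, #2 → r4=1<<2=4
SUB r6, r6, #1 → r6=4-1=3
CMP r6, #1  (cmp 3,1)
BGT top: taken
AND r4, r4, r3 → r4=4&7=4
LSL r4, r4, #2 → r4=4<<2=16
SUB r6, r6, #1 → r6=3-1=2
CMP r6, #1  (cmp 2,1)
BGT top: taken
AND r4, r4, r3 → r4=16&7=0
LSL r4, r4, #2 → r4=0<<2=0
SUB r6, r6, #1 → r6=2-1=1
CMP r6, #1  (cmp 1,1)
BGT top: not taken
halt.

0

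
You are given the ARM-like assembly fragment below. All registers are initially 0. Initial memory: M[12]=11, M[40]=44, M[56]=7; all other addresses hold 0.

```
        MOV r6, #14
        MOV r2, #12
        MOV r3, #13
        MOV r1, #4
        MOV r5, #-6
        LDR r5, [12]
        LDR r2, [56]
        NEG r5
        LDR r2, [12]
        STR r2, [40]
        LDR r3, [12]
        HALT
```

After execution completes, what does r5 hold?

after MOV r6, #14: r6=14
after MOV r2, #12: r2=12
after MOV r3, #13: r3=13
after MOV r1, #4: r1=4
after MOV r5, #-6: r5=-6
after LDR r5, [12]: r5=M[12]=11
after LDR r2, [56]: r2=M[56]=7
after NEG r5: r5=-(11)=-11
after LDR r2, [12]: r2=M[12]=11
STR r2, [40] → M[40]=11
after LDR r3, [12]: r3=M[12]=11
halt.

-11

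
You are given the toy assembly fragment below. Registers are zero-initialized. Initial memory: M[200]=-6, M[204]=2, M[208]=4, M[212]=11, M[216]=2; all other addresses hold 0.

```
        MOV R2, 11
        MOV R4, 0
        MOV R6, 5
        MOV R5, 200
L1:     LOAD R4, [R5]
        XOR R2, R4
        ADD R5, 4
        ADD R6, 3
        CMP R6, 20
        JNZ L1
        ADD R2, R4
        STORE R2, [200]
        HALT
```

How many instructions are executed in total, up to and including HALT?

37

after MOV R2, 11: R2=11
after MOV R4, 0: R4=0
after MOV R6, 5: R6=5
after MOV R5, 200: R5=200
after LOAD R4, [R5]: R4=M[200]=-6
after XOR R2, R4: R2=11^(-6)=-15
after ADD R5, 4: R5=200+4=204
after ADD R6, 3: R6=5+3=8
CMP R6, 20  (cmp 8,20)
JNZ L1: taken
after LOAD R4, [R5]: R4=M[204]=2
after XOR R2, R4: R2=(-15)^2=-13
after ADD R5, 4: R5=204+4=208
after ADD R6, 3: R6=8+3=11
CMP R6, 20  (cmp 11,20)
JNZ L1: taken
after LOAD R4, [R5]: R4=M[208]=4
after XOR R2, R4: R2=(-13)^4=-9
after ADD R5, 4: R5=208+4=212
after ADD R6, 3: R6=11+3=14
CMP R6, 20  (cmp 14,20)
JNZ L1: taken
after LOAD R4, [R5]: R4=M[212]=11
after XOR R2, R4: R2=(-9)^11=-4
after ADD R5, 4: R5=212+4=216
after ADD R6, 3: R6=14+3=17
CMP R6, 20  (cmp 17,20)
JNZ L1: taken
after LOAD R4, [R5]: R4=M[216]=2
after XOR R2, R4: R2=(-4)^2=-2
after ADD R5, 4: R5=216+4=220
after ADD R6, 3: R6=17+3=20
CMP R6, 20  (cmp 20,20)
JNZ L1: not taken
after ADD R2, R4: R2=(-2)+2=0
STORE R2, [200] → M[200]=0
halt.
Total executed instructions: 37.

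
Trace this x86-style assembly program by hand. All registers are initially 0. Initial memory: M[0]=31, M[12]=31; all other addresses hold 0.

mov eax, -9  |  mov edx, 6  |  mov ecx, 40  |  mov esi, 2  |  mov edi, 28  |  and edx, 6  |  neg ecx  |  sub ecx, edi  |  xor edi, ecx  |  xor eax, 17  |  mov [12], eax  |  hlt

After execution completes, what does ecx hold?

-68

eax=-9
edx=6
ecx=40
esi=2
edi=28
edx=6&6=6
ecx=-(40)=-40
ecx=(-40)-28=-68
edi=28^(-68)=-96
eax=(-9)^17=-26
mov [12], eax → M[12]=-26
halt.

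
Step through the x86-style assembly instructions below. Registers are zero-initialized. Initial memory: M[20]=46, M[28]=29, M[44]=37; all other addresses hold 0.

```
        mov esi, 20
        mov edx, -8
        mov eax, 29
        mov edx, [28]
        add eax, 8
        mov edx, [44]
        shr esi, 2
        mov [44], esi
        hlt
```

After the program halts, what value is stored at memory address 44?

after mov esi, 20: esi=20
after mov edx, -8: edx=-8
after mov eax, 29: eax=29
after mov edx, [28]: edx=M[28]=29
after add eax, 8: eax=29+8=37
after mov edx, [44]: edx=M[44]=37
after shr esi, 2: esi=20>>2=5
mov [44], esi → M[44]=5
halt.

5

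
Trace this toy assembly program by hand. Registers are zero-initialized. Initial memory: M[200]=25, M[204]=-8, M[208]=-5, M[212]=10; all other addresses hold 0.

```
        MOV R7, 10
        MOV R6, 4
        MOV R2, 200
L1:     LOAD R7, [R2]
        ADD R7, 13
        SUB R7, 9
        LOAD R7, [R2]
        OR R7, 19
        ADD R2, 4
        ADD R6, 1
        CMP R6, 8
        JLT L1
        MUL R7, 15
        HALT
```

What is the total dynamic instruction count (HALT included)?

41

MOV R7, 10 → R7=10
MOV R6, 4 → R6=4
MOV R2, 200 → R2=200
LOAD R7, [R2] → R7=M[200]=25
ADD R7, 13 → R7=25+13=38
SUB R7, 9 → R7=38-9=29
LOAD R7, [R2] → R7=M[200]=25
OR R7, 19 → R7=25|19=27
ADD R2, 4 → R2=200+4=204
ADD R6, 1 → R6=4+1=5
CMP R6, 8  (cmp 5,8)
JLT L1: taken
LOAD R7, [R2] → R7=M[204]=-8
ADD R7, 13 → R7=(-8)+13=5
SUB R7, 9 → R7=5-9=-4
LOAD R7, [R2] → R7=M[204]=-8
OR R7, 19 → R7=(-8)|19=-5
ADD R2, 4 → R2=204+4=208
ADD R6, 1 → R6=5+1=6
CMP R6, 8  (cmp 6,8)
JLT L1: taken
LOAD R7, [R2] → R7=M[208]=-5
ADD R7, 13 → R7=(-5)+13=8
SUB R7, 9 → R7=8-9=-1
LOAD R7, [R2] → R7=M[208]=-5
OR R7, 19 → R7=(-5)|19=-5
ADD R2, 4 → R2=208+4=212
ADD R6, 1 → R6=6+1=7
CMP R6, 8  (cmp 7,8)
JLT L1: taken
LOAD R7, [R2] → R7=M[212]=10
ADD R7, 13 → R7=10+13=23
SUB R7, 9 → R7=23-9=14
LOAD R7, [R2] → R7=M[212]=10
OR R7, 19 → R7=10|19=27
ADD R2, 4 → R2=212+4=216
ADD R6, 1 → R6=7+1=8
CMP R6, 8  (cmp 8,8)
JLT L1: not taken
MUL R7, 15 → R7=27*15=405
halt.
Total executed instructions: 41.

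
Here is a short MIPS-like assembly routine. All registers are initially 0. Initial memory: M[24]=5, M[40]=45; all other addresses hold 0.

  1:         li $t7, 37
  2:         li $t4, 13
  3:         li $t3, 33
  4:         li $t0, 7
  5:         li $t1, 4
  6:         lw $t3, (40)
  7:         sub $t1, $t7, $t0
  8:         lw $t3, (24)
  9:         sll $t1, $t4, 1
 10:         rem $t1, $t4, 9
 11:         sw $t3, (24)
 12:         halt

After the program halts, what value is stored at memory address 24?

5

li $t7, 37 → $t7=37
li $t4, 13 → $t4=13
li $t3, 33 → $t3=33
li $t0, 7 → $t0=7
li $t1, 4 → $t1=4
lw $t3, (40) → $t3=M[40]=45
sub $t1, $t7, $t0 → $t1=37-7=30
lw $t3, (24) → $t3=M[24]=5
sll $t1, $t4, 1 → $t1=13<<1=26
rem $t1, $t4, 9 → $t1=13%9=4
sw $t3, (24) → M[24]=5
halt.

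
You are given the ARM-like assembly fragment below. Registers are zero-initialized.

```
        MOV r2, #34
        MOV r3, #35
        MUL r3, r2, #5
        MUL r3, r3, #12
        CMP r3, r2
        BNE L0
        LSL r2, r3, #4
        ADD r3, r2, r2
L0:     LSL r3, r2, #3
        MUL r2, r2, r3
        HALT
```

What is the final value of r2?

9248

r2=34
r3=35
r3=34*5=170
r3=170*12=2040
CMP r3, r2  (cmp 2040,34)
BNE L0: taken
r3=34<<3=272
r2=34*272=9248
halt.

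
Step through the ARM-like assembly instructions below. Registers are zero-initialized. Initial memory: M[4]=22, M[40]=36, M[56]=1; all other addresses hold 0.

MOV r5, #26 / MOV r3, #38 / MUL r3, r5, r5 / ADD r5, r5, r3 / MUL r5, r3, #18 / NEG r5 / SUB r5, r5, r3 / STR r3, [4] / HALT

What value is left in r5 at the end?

-12844

MOV r5, #26 → r5=26
MOV r3, #38 → r3=38
MUL r3, r5, r5 → r3=26*26=676
ADD r5, r5, r3 → r5=26+676=702
MUL r5, r3, #18 → r5=676*18=12168
NEG r5 → r5=-(12168)=-12168
SUB r5, r5, r3 → r5=(-12168)-676=-12844
STR r3, [4] → M[4]=676
halt.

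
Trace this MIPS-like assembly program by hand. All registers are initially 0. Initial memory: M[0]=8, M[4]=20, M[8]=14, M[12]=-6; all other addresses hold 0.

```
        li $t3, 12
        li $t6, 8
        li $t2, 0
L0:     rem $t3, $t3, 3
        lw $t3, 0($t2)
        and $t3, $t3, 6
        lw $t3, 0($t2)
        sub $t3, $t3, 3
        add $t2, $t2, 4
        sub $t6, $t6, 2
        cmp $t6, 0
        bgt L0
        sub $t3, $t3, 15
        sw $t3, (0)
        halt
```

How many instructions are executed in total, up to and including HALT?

li $t3, 12 → $t3=12
li $t6, 8 → $t6=8
li $t2, 0 → $t2=0
rem $t3, $t3, 3 → $t3=12%3=0
lw $t3, 0($t2) → $t3=M[0]=8
and $t3, $t3, 6 → $t3=8&6=0
lw $t3, 0($t2) → $t3=M[0]=8
sub $t3, $t3, 3 → $t3=8-3=5
add $t2, $t2, 4 → $t2=0+4=4
sub $t6, $t6, 2 → $t6=8-2=6
cmp $t6, 0  (cmp 6,0)
bgt L0: taken
rem $t3, $t3, 3 → $t3=5%3=2
lw $t3, 0($t2) → $t3=M[4]=20
and $t3, $t3, 6 → $t3=20&6=4
lw $t3, 0($t2) → $t3=M[4]=20
sub $t3, $t3, 3 → $t3=20-3=17
add $t2, $t2, 4 → $t2=4+4=8
sub $t6, $t6, 2 → $t6=6-2=4
cmp $t6, 0  (cmp 4,0)
bgt L0: taken
rem $t3, $t3, 3 → $t3=17%3=2
lw $t3, 0($t2) → $t3=M[8]=14
and $t3, $t3, 6 → $t3=14&6=6
lw $t3, 0($t2) → $t3=M[8]=14
sub $t3, $t3, 3 → $t3=14-3=11
add $t2, $t2, 4 → $t2=8+4=12
sub $t6, $t6, 2 → $t6=4-2=2
cmp $t6, 0  (cmp 2,0)
bgt L0: taken
rem $t3, $t3, 3 → $t3=11%3=2
lw $t3, 0($t2) → $t3=M[12]=-6
and $t3, $t3, 6 → $t3=(-6)&6=2
lw $t3, 0($t2) → $t3=M[12]=-6
sub $t3, $t3, 3 → $t3=(-6)-3=-9
add $t2, $t2, 4 → $t2=12+4=16
sub $t6, $t6, 2 → $t6=2-2=0
cmp $t6, 0  (cmp 0,0)
bgt L0: not taken
sub $t3, $t3, 15 → $t3=(-9)-15=-24
sw $t3, (0) → M[0]=-24
halt.
Total executed instructions: 42.

42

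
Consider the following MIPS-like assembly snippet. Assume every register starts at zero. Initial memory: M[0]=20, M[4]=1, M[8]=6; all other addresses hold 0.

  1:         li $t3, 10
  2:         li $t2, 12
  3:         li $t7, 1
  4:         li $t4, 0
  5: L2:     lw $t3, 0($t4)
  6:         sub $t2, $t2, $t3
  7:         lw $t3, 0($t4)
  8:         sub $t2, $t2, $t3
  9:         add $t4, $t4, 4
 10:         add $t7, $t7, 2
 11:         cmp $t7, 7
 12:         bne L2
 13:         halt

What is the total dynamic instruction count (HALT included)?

29

li $t3, 10 → $t3=10
li $t2, 12 → $t2=12
li $t7, 1 → $t7=1
li $t4, 0 → $t4=0
lw $t3, 0($t4) → $t3=M[0]=20
sub $t2, $t2, $t3 → $t2=12-20=-8
lw $t3, 0($t4) → $t3=M[0]=20
sub $t2, $t2, $t3 → $t2=(-8)-20=-28
add $t4, $t4, 4 → $t4=0+4=4
add $t7, $t7, 2 → $t7=1+2=3
cmp $t7, 7  (cmp 3,7)
bne L2: taken
lw $t3, 0($t4) → $t3=M[4]=1
sub $t2, $t2, $t3 → $t2=(-28)-1=-29
lw $t3, 0($t4) → $t3=M[4]=1
sub $t2, $t2, $t3 → $t2=(-29)-1=-30
add $t4, $t4, 4 → $t4=4+4=8
add $t7, $t7, 2 → $t7=3+2=5
cmp $t7, 7  (cmp 5,7)
bne L2: taken
lw $t3, 0($t4) → $t3=M[8]=6
sub $t2, $t2, $t3 → $t2=(-30)-6=-36
lw $t3, 0($t4) → $t3=M[8]=6
sub $t2, $t2, $t3 → $t2=(-36)-6=-42
add $t4, $t4, 4 → $t4=8+4=12
add $t7, $t7, 2 → $t7=5+2=7
cmp $t7, 7  (cmp 7,7)
bne L2: not taken
halt.
Total executed instructions: 29.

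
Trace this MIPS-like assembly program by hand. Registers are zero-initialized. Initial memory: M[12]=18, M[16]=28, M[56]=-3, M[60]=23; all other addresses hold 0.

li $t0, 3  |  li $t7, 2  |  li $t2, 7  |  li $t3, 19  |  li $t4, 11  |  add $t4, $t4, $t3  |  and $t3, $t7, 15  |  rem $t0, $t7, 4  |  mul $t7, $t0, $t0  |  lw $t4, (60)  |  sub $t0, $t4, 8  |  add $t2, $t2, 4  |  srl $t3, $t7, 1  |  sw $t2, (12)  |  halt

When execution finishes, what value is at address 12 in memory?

li $t0, 3 → $t0=3
li $t7, 2 → $t7=2
li $t2, 7 → $t2=7
li $t3, 19 → $t3=19
li $t4, 11 → $t4=11
add $t4, $t4, $t3 → $t4=11+19=30
and $t3, $t7, 15 → $t3=2&15=2
rem $t0, $t7, 4 → $t0=2%4=2
mul $t7, $t0, $t0 → $t7=2*2=4
lw $t4, (60) → $t4=M[60]=23
sub $t0, $t4, 8 → $t0=23-8=15
add $t2, $t2, 4 → $t2=7+4=11
srl $t3, $t7, 1 → $t3=4>>1=2
sw $t2, (12) → M[12]=11
halt.

11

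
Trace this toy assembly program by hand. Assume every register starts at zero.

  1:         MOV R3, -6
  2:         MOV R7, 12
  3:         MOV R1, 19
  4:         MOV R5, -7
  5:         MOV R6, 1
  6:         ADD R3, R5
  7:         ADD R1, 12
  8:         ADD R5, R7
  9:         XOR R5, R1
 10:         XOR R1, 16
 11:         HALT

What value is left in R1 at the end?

R3=-6
R7=12
R1=19
R5=-7
R6=1
R3=(-6)+(-7)=-13
R1=19+12=31
R5=(-7)+12=5
R5=5^31=26
R1=31^16=15
halt.

15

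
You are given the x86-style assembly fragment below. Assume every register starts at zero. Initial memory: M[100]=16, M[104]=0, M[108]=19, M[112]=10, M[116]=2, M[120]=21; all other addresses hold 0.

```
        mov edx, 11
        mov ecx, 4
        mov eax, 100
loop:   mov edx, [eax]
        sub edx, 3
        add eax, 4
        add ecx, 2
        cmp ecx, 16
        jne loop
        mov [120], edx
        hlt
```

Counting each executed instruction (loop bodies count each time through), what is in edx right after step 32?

-1

mov edx, 11 → edx=11
mov ecx, 4 → ecx=4
mov eax, 100 → eax=100
mov edx, [eax] → edx=M[100]=16
sub edx, 3 → edx=16-3=13
add eax, 4 → eax=100+4=104
add ecx, 2 → ecx=4+2=6
cmp ecx, 16  (cmp 6,16)
jne loop: taken
mov edx, [eax] → edx=M[104]=0
sub edx, 3 → edx=0-3=-3
add eax, 4 → eax=104+4=108
add ecx, 2 → ecx=6+2=8
cmp ecx, 16  (cmp 8,16)
jne loop: taken
mov edx, [eax] → edx=M[108]=19
sub edx, 3 → edx=19-3=16
add eax, 4 → eax=108+4=112
add ecx, 2 → ecx=8+2=10
cmp ecx, 16  (cmp 10,16)
jne loop: taken
mov edx, [eax] → edx=M[112]=10
sub edx, 3 → edx=10-3=7
add eax, 4 → eax=112+4=116
add ecx, 2 → ecx=10+2=12
cmp ecx, 16  (cmp 12,16)
jne loop: taken
mov edx, [eax] → edx=M[116]=2
sub edx, 3 → edx=2-3=-1
add eax, 4 → eax=116+4=120
add ecx, 2 → ecx=12+2=14
cmp ecx, 16  (cmp 14,16)
After step 32: edx = -1.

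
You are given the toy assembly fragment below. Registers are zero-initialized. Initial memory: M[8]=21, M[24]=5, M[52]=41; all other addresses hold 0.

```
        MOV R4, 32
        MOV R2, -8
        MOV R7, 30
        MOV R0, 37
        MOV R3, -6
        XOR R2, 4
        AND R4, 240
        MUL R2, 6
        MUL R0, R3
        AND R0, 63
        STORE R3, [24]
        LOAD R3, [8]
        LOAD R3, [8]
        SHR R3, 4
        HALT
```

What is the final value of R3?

R4=32
R2=-8
R7=30
R0=37
R3=-6
R2=(-8)^4=-4
R4=32&240=32
R2=(-4)*6=-24
R0=37*(-6)=-222
R0=(-222)&63=34
STORE R3, [24] → M[24]=-6
R3=M[8]=21
R3=M[8]=21
R3=21>>4=1
halt.

1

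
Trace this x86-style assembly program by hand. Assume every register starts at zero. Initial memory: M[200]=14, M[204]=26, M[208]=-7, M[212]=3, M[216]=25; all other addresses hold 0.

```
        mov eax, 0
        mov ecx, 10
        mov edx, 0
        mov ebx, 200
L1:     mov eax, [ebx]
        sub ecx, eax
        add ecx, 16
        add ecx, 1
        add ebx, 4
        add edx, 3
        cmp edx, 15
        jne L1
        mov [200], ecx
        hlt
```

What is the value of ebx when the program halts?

after mov eax, 0: eax=0
after mov ecx, 10: ecx=10
after mov edx, 0: edx=0
after mov ebx, 200: ebx=200
after mov eax, [ebx]: eax=M[200]=14
after sub ecx, eax: ecx=10-14=-4
after add ecx, 16: ecx=(-4)+16=12
after add ecx, 1: ecx=12+1=13
after add ebx, 4: ebx=200+4=204
after add edx, 3: edx=0+3=3
cmp edx, 15  (cmp 3,15)
jne L1: taken
after mov eax, [ebx]: eax=M[204]=26
after sub ecx, eax: ecx=13-26=-13
after add ecx, 16: ecx=(-13)+16=3
after add ecx, 1: ecx=3+1=4
after add ebx, 4: ebx=204+4=208
after add edx, 3: edx=3+3=6
cmp edx, 15  (cmp 6,15)
jne L1: taken
after mov eax, [ebx]: eax=M[208]=-7
after sub ecx, eax: ecx=4-(-7)=11
after add ecx, 16: ecx=11+16=27
after add ecx, 1: ecx=27+1=28
after add ebx, 4: ebx=208+4=212
after add edx, 3: edx=6+3=9
cmp edx, 15  (cmp 9,15)
jne L1: taken
after mov eax, [ebx]: eax=M[212]=3
after sub ecx, eax: ecx=28-3=25
after add ecx, 16: ecx=25+16=41
after add ecx, 1: ecx=41+1=42
after add ebx, 4: ebx=212+4=216
after add edx, 3: edx=9+3=12
cmp edx, 15  (cmp 12,15)
jne L1: taken
after mov eax, [ebx]: eax=M[216]=25
after sub ecx, eax: ecx=42-25=17
after add ecx, 16: ecx=17+16=33
after add ecx, 1: ecx=33+1=34
after add ebx, 4: ebx=216+4=220
after add edx, 3: edx=12+3=15
cmp edx, 15  (cmp 15,15)
jne L1: not taken
mov [200], ecx → M[200]=34
halt.

220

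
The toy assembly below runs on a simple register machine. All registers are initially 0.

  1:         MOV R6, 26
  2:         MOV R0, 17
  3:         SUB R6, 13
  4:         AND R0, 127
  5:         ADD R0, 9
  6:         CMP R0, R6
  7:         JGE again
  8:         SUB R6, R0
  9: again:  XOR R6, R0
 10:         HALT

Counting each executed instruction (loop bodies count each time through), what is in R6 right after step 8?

MOV R6, 26 → R6=26
MOV R0, 17 → R0=17
SUB R6, 13 → R6=26-13=13
AND R0, 127 → R0=17&127=17
ADD R0, 9 → R0=17+9=26
CMP R0, R6  (cmp 26,13)
JGE again: taken
XOR R6, R0 → R6=13^26=23
After step 8: R6 = 23.

23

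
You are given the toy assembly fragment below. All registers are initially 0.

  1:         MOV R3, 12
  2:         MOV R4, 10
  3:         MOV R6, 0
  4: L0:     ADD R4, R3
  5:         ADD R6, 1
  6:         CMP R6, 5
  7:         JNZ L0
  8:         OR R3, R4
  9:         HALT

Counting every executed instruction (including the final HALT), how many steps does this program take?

after MOV R3, 12: R3=12
after MOV R4, 10: R4=10
after MOV R6, 0: R6=0
after ADD R4, R3: R4=10+12=22
after ADD R6, 1: R6=0+1=1
CMP R6, 5  (cmp 1,5)
JNZ L0: taken
after ADD R4, R3: R4=22+12=34
after ADD R6, 1: R6=1+1=2
CMP R6, 5  (cmp 2,5)
JNZ L0: taken
after ADD R4, R3: R4=34+12=46
after ADD R6, 1: R6=2+1=3
CMP R6, 5  (cmp 3,5)
JNZ L0: taken
after ADD R4, R3: R4=46+12=58
after ADD R6, 1: R6=3+1=4
CMP R6, 5  (cmp 4,5)
JNZ L0: taken
after ADD R4, R3: R4=58+12=70
after ADD R6, 1: R6=4+1=5
CMP R6, 5  (cmp 5,5)
JNZ L0: not taken
after OR R3, R4: R3=12|70=78
halt.
Total executed instructions: 25.

25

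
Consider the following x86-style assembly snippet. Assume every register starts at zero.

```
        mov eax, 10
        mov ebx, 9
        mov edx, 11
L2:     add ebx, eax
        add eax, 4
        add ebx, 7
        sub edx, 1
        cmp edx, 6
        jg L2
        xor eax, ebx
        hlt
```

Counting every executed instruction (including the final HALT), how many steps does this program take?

after mov eax, 10: eax=10
after mov ebx, 9: ebx=9
after mov edx, 11: edx=11
after add ebx, eax: ebx=9+10=19
after add eax, 4: eax=10+4=14
after add ebx, 7: ebx=19+7=26
after sub edx, 1: edx=11-1=10
cmp edx, 6  (cmp 10,6)
jg L2: taken
after add ebx, eax: ebx=26+14=40
after add eax, 4: eax=14+4=18
after add ebx, 7: ebx=40+7=47
after sub edx, 1: edx=10-1=9
cmp edx, 6  (cmp 9,6)
jg L2: taken
after add ebx, eax: ebx=47+18=65
after add eax, 4: eax=18+4=22
after add ebx, 7: ebx=65+7=72
after sub edx, 1: edx=9-1=8
cmp edx, 6  (cmp 8,6)
jg L2: taken
after add ebx, eax: ebx=72+22=94
after add eax, 4: eax=22+4=26
after add ebx, 7: ebx=94+7=101
after sub edx, 1: edx=8-1=7
cmp edx, 6  (cmp 7,6)
jg L2: taken
after add ebx, eax: ebx=101+26=127
after add eax, 4: eax=26+4=30
after add ebx, 7: ebx=127+7=134
after sub edx, 1: edx=7-1=6
cmp edx, 6  (cmp 6,6)
jg L2: not taken
after xor eax, ebx: eax=30^134=152
halt.
Total executed instructions: 35.

35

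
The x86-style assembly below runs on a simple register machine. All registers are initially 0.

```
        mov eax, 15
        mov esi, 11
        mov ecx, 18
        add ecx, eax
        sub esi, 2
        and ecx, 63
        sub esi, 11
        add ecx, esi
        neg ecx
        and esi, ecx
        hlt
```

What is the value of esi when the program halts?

after mov eax, 15: eax=15
after mov esi, 11: esi=11
after mov ecx, 18: ecx=18
after add ecx, eax: ecx=18+15=33
after sub esi, 2: esi=11-2=9
after and ecx, 63: ecx=33&63=33
after sub esi, 11: esi=9-11=-2
after add ecx, esi: ecx=33+(-2)=31
after neg ecx: ecx=-(31)=-31
after and esi, ecx: esi=(-2)&(-31)=-32
halt.

-32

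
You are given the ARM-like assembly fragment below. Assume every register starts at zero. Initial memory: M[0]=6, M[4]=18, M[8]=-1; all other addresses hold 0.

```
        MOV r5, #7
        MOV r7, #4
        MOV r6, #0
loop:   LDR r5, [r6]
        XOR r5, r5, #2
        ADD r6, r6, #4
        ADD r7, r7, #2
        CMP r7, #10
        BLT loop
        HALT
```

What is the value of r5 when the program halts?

-3

after MOV r5, #7: r5=7
after MOV r7, #4: r7=4
after MOV r6, #0: r6=0
after LDR r5, [r6]: r5=M[0]=6
after XOR r5, r5, #2: r5=6^2=4
after ADD r6, r6, #4: r6=0+4=4
after ADD r7, r7, #2: r7=4+2=6
CMP r7, #10  (cmp 6,10)
BLT loop: taken
after LDR r5, [r6]: r5=M[4]=18
after XOR r5, r5, #2: r5=18^2=16
after ADD r6, r6, #4: r6=4+4=8
after ADD r7, r7, #2: r7=6+2=8
CMP r7, #10  (cmp 8,10)
BLT loop: taken
after LDR r5, [r6]: r5=M[8]=-1
after XOR r5, r5, #2: r5=(-1)^2=-3
after ADD r6, r6, #4: r6=8+4=12
after ADD r7, r7, #2: r7=8+2=10
CMP r7, #10  (cmp 10,10)
BLT loop: not taken
halt.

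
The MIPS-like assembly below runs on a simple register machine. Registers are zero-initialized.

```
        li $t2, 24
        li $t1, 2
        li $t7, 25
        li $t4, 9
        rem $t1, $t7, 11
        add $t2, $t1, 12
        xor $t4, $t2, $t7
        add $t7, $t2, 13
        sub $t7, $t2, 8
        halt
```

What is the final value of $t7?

$t2=24
$t1=2
$t7=25
$t4=9
$t1=25%11=3
$t2=3+12=15
$t4=15^25=22
$t7=15+13=28
$t7=15-8=7
halt.

7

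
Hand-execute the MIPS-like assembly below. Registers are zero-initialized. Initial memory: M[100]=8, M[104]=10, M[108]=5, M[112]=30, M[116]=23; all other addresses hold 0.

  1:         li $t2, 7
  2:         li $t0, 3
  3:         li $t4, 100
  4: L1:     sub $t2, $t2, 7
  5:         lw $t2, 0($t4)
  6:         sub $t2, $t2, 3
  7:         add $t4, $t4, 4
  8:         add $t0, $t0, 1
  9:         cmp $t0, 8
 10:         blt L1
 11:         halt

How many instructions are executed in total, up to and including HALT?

39

after li $t2, 7: $t2=7
after li $t0, 3: $t0=3
after li $t4, 100: $t4=100
after sub $t2, $t2, 7: $t2=7-7=0
after lw $t2, 0($t4): $t2=M[100]=8
after sub $t2, $t2, 3: $t2=8-3=5
after add $t4, $t4, 4: $t4=100+4=104
after add $t0, $t0, 1: $t0=3+1=4
cmp $t0, 8  (cmp 4,8)
blt L1: taken
after sub $t2, $t2, 7: $t2=5-7=-2
after lw $t2, 0($t4): $t2=M[104]=10
after sub $t2, $t2, 3: $t2=10-3=7
after add $t4, $t4, 4: $t4=104+4=108
after add $t0, $t0, 1: $t0=4+1=5
cmp $t0, 8  (cmp 5,8)
blt L1: taken
after sub $t2, $t2, 7: $t2=7-7=0
after lw $t2, 0($t4): $t2=M[108]=5
after sub $t2, $t2, 3: $t2=5-3=2
after add $t4, $t4, 4: $t4=108+4=112
after add $t0, $t0, 1: $t0=5+1=6
cmp $t0, 8  (cmp 6,8)
blt L1: taken
after sub $t2, $t2, 7: $t2=2-7=-5
after lw $t2, 0($t4): $t2=M[112]=30
after sub $t2, $t2, 3: $t2=30-3=27
after add $t4, $t4, 4: $t4=112+4=116
after add $t0, $t0, 1: $t0=6+1=7
cmp $t0, 8  (cmp 7,8)
blt L1: taken
after sub $t2, $t2, 7: $t2=27-7=20
after lw $t2, 0($t4): $t2=M[116]=23
after sub $t2, $t2, 3: $t2=23-3=20
after add $t4, $t4, 4: $t4=116+4=120
after add $t0, $t0, 1: $t0=7+1=8
cmp $t0, 8  (cmp 8,8)
blt L1: not taken
halt.
Total executed instructions: 39.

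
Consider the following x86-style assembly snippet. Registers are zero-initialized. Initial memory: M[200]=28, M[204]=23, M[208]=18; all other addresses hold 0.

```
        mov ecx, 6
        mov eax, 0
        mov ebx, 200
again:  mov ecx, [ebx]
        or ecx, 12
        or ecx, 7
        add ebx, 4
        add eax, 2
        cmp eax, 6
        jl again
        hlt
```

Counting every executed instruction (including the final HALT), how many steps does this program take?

after mov ecx, 6: ecx=6
after mov eax, 0: eax=0
after mov ebx, 200: ebx=200
after mov ecx, [ebx]: ecx=M[200]=28
after or ecx, 12: ecx=28|12=28
after or ecx, 7: ecx=28|7=31
after add ebx, 4: ebx=200+4=204
after add eax, 2: eax=0+2=2
cmp eax, 6  (cmp 2,6)
jl again: taken
after mov ecx, [ebx]: ecx=M[204]=23
after or ecx, 12: ecx=23|12=31
after or ecx, 7: ecx=31|7=31
after add ebx, 4: ebx=204+4=208
after add eax, 2: eax=2+2=4
cmp eax, 6  (cmp 4,6)
jl again: taken
after mov ecx, [ebx]: ecx=M[208]=18
after or ecx, 12: ecx=18|12=30
after or ecx, 7: ecx=30|7=31
after add ebx, 4: ebx=208+4=212
after add eax, 2: eax=4+2=6
cmp eax, 6  (cmp 6,6)
jl again: not taken
halt.
Total executed instructions: 25.

25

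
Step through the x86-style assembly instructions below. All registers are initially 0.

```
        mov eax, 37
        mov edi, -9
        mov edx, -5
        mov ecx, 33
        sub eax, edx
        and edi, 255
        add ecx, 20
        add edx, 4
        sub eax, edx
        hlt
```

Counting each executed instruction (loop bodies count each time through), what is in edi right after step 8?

247

eax=37
edi=-9
edx=-5
ecx=33
eax=37-(-5)=42
edi=(-9)&255=247
ecx=33+20=53
edx=(-5)+4=-1
After step 8: edi = 247.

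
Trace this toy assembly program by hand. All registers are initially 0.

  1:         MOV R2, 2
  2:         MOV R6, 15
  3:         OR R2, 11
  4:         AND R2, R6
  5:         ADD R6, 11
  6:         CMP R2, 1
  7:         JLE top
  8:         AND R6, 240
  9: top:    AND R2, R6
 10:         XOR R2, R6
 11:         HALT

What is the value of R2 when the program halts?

MOV R2, 2 → R2=2
MOV R6, 15 → R6=15
OR R2, 11 → R2=2|11=11
AND R2, R6 → R2=11&15=11
ADD R6, 11 → R6=15+11=26
CMP R2, 1  (cmp 11,1)
JLE top: not taken
AND R6, 240 → R6=26&240=16
AND R2, R6 → R2=11&16=0
XOR R2, R6 → R2=0^16=16
halt.

16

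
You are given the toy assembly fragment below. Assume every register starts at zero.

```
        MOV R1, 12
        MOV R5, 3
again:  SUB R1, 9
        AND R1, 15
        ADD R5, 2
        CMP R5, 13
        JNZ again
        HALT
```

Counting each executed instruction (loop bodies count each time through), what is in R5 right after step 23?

after MOV R1, 12: R1=12
after MOV R5, 3: R5=3
after SUB R1, 9: R1=12-9=3
after AND R1, 15: R1=3&15=3
after ADD R5, 2: R5=3+2=5
CMP R5, 13  (cmp 5,13)
JNZ again: taken
after SUB R1, 9: R1=3-9=-6
after AND R1, 15: R1=(-6)&15=10
after ADD R5, 2: R5=5+2=7
CMP R5, 13  (cmp 7,13)
JNZ again: taken
after SUB R1, 9: R1=10-9=1
after AND R1, 15: R1=1&15=1
after ADD R5, 2: R5=7+2=9
CMP R5, 13  (cmp 9,13)
JNZ again: taken
after SUB R1, 9: R1=1-9=-8
after AND R1, 15: R1=(-8)&15=8
after ADD R5, 2: R5=9+2=11
CMP R5, 13  (cmp 11,13)
JNZ again: taken
after SUB R1, 9: R1=8-9=-1
After step 23: R5 = 11.

11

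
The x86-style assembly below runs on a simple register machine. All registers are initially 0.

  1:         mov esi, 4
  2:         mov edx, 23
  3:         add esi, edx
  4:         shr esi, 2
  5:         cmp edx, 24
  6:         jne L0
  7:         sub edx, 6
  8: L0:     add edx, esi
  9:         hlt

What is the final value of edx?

29

after mov esi, 4: esi=4
after mov edx, 23: edx=23
after add esi, edx: esi=4+23=27
after shr esi, 2: esi=27>>2=6
cmp edx, 24  (cmp 23,24)
jne L0: taken
after add edx, esi: edx=23+6=29
halt.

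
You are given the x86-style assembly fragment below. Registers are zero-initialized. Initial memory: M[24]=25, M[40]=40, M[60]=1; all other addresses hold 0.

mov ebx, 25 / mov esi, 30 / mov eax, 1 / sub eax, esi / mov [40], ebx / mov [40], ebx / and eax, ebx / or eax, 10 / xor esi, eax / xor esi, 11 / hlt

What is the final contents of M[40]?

25

after mov ebx, 25: ebx=25
after mov esi, 30: esi=30
after mov eax, 1: eax=1
after sub eax, esi: eax=1-30=-29
mov [40], ebx → M[40]=25
mov [40], ebx → M[40]=25
after and eax, ebx: eax=(-29)&25=1
after or eax, 10: eax=1|10=11
after xor esi, eax: esi=30^11=21
after xor esi, 11: esi=21^11=30
halt.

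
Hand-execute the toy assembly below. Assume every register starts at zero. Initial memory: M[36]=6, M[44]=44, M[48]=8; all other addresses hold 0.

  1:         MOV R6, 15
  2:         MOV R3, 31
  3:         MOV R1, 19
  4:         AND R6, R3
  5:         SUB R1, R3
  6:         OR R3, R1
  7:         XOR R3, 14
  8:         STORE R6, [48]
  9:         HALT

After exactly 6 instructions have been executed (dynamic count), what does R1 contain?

-12

MOV R6, 15 → R6=15
MOV R3, 31 → R3=31
MOV R1, 19 → R1=19
AND R6, R3 → R6=15&31=15
SUB R1, R3 → R1=19-31=-12
OR R3, R1 → R3=31|(-12)=-1
After step 6: R1 = -12.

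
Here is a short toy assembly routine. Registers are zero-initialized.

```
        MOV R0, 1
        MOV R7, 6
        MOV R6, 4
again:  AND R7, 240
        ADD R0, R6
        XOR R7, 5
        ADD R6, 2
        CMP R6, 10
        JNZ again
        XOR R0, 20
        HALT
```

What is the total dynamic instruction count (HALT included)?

MOV R0, 1 → R0=1
MOV R7, 6 → R7=6
MOV R6, 4 → R6=4
AND R7, 240 → R7=6&240=0
ADD R0, R6 → R0=1+4=5
XOR R7, 5 → R7=0^5=5
ADD R6, 2 → R6=4+2=6
CMP R6, 10  (cmp 6,10)
JNZ again: taken
AND R7, 240 → R7=5&240=0
ADD R0, R6 → R0=5+6=11
XOR R7, 5 → R7=0^5=5
ADD R6, 2 → R6=6+2=8
CMP R6, 10  (cmp 8,10)
JNZ again: taken
AND R7, 240 → R7=5&240=0
ADD R0, R6 → R0=11+8=19
XOR R7, 5 → R7=0^5=5
ADD R6, 2 → R6=8+2=10
CMP R6, 10  (cmp 10,10)
JNZ again: not taken
XOR R0, 20 → R0=19^20=7
halt.
Total executed instructions: 23.

23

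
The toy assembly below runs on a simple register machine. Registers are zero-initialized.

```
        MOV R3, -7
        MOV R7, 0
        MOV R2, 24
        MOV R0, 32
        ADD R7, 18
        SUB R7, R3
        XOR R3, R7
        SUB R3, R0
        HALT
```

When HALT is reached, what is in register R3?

R3=-7
R7=0
R2=24
R0=32
R7=0+18=18
R7=18-(-7)=25
R3=(-7)^25=-32
R3=(-32)-32=-64
halt.

-64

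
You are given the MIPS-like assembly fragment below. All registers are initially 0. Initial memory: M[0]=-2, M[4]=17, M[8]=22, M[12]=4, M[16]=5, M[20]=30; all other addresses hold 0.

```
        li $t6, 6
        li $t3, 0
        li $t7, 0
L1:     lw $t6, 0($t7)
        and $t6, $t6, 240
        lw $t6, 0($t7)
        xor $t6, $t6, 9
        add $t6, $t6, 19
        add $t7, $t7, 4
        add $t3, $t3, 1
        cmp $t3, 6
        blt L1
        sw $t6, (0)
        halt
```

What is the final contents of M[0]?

42

$t6=6
$t3=0
$t7=0
$t6=M[0]=-2
$t6=(-2)&240=240
$t6=M[0]=-2
$t6=(-2)^9=-9
$t6=(-9)+19=10
$t7=0+4=4
$t3=0+1=1
cmp $t3, 6  (cmp 1,6)
blt L1: taken
$t6=M[4]=17
$t6=17&240=16
$t6=M[4]=17
$t6=17^9=24
$t6=24+19=43
$t7=4+4=8
$t3=1+1=2
cmp $t3, 6  (cmp 2,6)
blt L1: taken
$t6=M[8]=22
$t6=22&240=16
$t6=M[8]=22
$t6=22^9=31
$t6=31+19=50
$t7=8+4=12
$t3=2+1=3
cmp $t3, 6  (cmp 3,6)
blt L1: taken
$t6=M[12]=4
$t6=4&240=0
$t6=M[12]=4
$t6=4^9=13
$t6=13+19=32
$t7=12+4=16
$t3=3+1=4
cmp $t3, 6  (cmp 4,6)
blt L1: taken
$t6=M[16]=5
$t6=5&240=0
$t6=M[16]=5
$t6=5^9=12
$t6=12+19=31
$t7=16+4=20
$t3=4+1=5
cmp $t3, 6  (cmp 5,6)
blt L1: taken
$t6=M[20]=30
$t6=30&240=16
$t6=M[20]=30
$t6=30^9=23
$t6=23+19=42
$t7=20+4=24
$t3=5+1=6
cmp $t3, 6  (cmp 6,6)
blt L1: not taken
sw $t6, (0) → M[0]=42
halt.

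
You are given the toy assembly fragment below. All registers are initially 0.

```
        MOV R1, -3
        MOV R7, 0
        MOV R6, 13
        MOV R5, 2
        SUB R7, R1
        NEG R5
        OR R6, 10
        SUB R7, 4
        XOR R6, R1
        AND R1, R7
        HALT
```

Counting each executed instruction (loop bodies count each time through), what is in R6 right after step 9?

R1=-3
R7=0
R6=13
R5=2
R7=0-(-3)=3
R5=-(2)=-2
R6=13|10=15
R7=3-4=-1
R6=15^(-3)=-14
After step 9: R6 = -14.

-14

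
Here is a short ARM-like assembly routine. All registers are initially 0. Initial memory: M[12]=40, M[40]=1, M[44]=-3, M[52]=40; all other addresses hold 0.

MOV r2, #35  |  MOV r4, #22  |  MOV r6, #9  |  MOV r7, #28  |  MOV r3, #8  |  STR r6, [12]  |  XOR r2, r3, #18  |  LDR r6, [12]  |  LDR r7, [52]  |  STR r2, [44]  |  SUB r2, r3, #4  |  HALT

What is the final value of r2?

MOV r2, #35 → r2=35
MOV r4, #22 → r4=22
MOV r6, #9 → r6=9
MOV r7, #28 → r7=28
MOV r3, #8 → r3=8
STR r6, [12] → M[12]=9
XOR r2, r3, #18 → r2=8^18=26
LDR r6, [12] → r6=M[12]=9
LDR r7, [52] → r7=M[52]=40
STR r2, [44] → M[44]=26
SUB r2, r3, #4 → r2=8-4=4
halt.

4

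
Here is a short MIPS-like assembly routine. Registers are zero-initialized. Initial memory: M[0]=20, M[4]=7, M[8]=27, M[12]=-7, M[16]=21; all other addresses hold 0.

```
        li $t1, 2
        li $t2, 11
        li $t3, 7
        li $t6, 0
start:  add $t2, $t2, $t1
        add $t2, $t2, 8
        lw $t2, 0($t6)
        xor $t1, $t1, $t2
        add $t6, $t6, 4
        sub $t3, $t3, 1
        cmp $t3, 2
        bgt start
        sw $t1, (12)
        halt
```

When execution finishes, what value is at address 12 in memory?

$t1=2
$t2=11
$t3=7
$t6=0
$t2=11+2=13
$t2=13+8=21
$t2=M[0]=20
$t1=2^20=22
$t6=0+4=4
$t3=7-1=6
cmp $t3, 2  (cmp 6,2)
bgt start: taken
$t2=20+22=42
$t2=42+8=50
$t2=M[4]=7
$t1=22^7=17
$t6=4+4=8
$t3=6-1=5
cmp $t3, 2  (cmp 5,2)
bgt start: taken
$t2=7+17=24
$t2=24+8=32
$t2=M[8]=27
$t1=17^27=10
$t6=8+4=12
$t3=5-1=4
cmp $t3, 2  (cmp 4,2)
bgt start: taken
$t2=27+10=37
$t2=37+8=45
$t2=M[12]=-7
$t1=10^(-7)=-13
$t6=12+4=16
$t3=4-1=3
cmp $t3, 2  (cmp 3,2)
bgt start: taken
$t2=(-7)+(-13)=-20
$t2=(-20)+8=-12
$t2=M[16]=21
$t1=(-13)^21=-26
$t6=16+4=20
$t3=3-1=2
cmp $t3, 2  (cmp 2,2)
bgt start: not taken
sw $t1, (12) → M[12]=-26
halt.

-26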